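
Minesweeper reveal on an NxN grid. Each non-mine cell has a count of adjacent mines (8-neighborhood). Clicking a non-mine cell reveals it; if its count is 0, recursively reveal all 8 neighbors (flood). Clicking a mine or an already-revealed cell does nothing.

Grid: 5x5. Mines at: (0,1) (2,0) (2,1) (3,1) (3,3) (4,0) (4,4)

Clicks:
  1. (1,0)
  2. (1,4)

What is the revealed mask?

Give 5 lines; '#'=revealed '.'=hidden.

Answer: ..###
#.###
..###
.....
.....

Derivation:
Click 1 (1,0) count=3: revealed 1 new [(1,0)] -> total=1
Click 2 (1,4) count=0: revealed 9 new [(0,2) (0,3) (0,4) (1,2) (1,3) (1,4) (2,2) (2,3) (2,4)] -> total=10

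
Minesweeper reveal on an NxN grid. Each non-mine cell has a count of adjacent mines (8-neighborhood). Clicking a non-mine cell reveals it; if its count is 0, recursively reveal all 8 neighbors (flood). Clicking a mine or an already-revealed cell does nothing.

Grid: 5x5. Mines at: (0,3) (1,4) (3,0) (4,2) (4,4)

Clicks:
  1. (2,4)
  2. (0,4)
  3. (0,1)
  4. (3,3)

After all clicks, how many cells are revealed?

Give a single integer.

Click 1 (2,4) count=1: revealed 1 new [(2,4)] -> total=1
Click 2 (0,4) count=2: revealed 1 new [(0,4)] -> total=2
Click 3 (0,1) count=0: revealed 14 new [(0,0) (0,1) (0,2) (1,0) (1,1) (1,2) (1,3) (2,0) (2,1) (2,2) (2,3) (3,1) (3,2) (3,3)] -> total=16
Click 4 (3,3) count=2: revealed 0 new [(none)] -> total=16

Answer: 16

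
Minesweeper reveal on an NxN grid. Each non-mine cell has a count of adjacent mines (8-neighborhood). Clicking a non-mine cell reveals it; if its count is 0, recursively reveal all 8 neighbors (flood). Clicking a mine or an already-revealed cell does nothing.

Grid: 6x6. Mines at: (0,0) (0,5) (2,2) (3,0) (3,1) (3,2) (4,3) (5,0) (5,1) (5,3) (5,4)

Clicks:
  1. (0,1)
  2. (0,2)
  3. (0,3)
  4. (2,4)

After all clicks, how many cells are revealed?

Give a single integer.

Click 1 (0,1) count=1: revealed 1 new [(0,1)] -> total=1
Click 2 (0,2) count=0: revealed 7 new [(0,2) (0,3) (0,4) (1,1) (1,2) (1,3) (1,4)] -> total=8
Click 3 (0,3) count=0: revealed 0 new [(none)] -> total=8
Click 4 (2,4) count=0: revealed 9 new [(1,5) (2,3) (2,4) (2,5) (3,3) (3,4) (3,5) (4,4) (4,5)] -> total=17

Answer: 17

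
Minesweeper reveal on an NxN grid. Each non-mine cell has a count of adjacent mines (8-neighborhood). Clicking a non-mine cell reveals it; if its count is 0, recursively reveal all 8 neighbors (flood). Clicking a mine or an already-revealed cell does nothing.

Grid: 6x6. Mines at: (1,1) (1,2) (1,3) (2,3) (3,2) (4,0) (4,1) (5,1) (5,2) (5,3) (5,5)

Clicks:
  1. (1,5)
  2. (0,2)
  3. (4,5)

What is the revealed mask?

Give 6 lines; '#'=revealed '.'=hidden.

Answer: ..#.##
....##
....##
....##
....##
......

Derivation:
Click 1 (1,5) count=0: revealed 10 new [(0,4) (0,5) (1,4) (1,5) (2,4) (2,5) (3,4) (3,5) (4,4) (4,5)] -> total=10
Click 2 (0,2) count=3: revealed 1 new [(0,2)] -> total=11
Click 3 (4,5) count=1: revealed 0 new [(none)] -> total=11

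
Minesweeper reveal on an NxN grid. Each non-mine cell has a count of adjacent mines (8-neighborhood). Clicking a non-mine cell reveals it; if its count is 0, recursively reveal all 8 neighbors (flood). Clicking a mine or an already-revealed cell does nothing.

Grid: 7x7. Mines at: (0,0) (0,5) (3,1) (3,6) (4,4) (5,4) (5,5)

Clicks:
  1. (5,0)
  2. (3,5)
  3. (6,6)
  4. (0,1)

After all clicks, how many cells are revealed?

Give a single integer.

Answer: 15

Derivation:
Click 1 (5,0) count=0: revealed 12 new [(4,0) (4,1) (4,2) (4,3) (5,0) (5,1) (5,2) (5,3) (6,0) (6,1) (6,2) (6,3)] -> total=12
Click 2 (3,5) count=2: revealed 1 new [(3,5)] -> total=13
Click 3 (6,6) count=1: revealed 1 new [(6,6)] -> total=14
Click 4 (0,1) count=1: revealed 1 new [(0,1)] -> total=15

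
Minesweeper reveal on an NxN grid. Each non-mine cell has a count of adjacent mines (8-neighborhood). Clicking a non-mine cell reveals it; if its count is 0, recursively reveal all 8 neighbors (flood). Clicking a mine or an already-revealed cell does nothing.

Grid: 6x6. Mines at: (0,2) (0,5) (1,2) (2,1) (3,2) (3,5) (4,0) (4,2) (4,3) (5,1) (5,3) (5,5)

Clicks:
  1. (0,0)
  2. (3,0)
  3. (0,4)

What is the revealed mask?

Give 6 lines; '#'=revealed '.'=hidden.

Answer: ##..#.
##....
......
#.....
......
......

Derivation:
Click 1 (0,0) count=0: revealed 4 new [(0,0) (0,1) (1,0) (1,1)] -> total=4
Click 2 (3,0) count=2: revealed 1 new [(3,0)] -> total=5
Click 3 (0,4) count=1: revealed 1 new [(0,4)] -> total=6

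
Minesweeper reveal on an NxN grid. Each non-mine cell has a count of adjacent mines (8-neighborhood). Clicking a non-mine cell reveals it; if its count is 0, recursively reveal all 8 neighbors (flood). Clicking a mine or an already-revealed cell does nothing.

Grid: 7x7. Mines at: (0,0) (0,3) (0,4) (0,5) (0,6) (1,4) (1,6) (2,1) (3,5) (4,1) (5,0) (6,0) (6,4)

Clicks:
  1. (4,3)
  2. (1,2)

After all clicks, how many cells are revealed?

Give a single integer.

Answer: 13

Derivation:
Click 1 (4,3) count=0: revealed 12 new [(2,2) (2,3) (2,4) (3,2) (3,3) (3,4) (4,2) (4,3) (4,4) (5,2) (5,3) (5,4)] -> total=12
Click 2 (1,2) count=2: revealed 1 new [(1,2)] -> total=13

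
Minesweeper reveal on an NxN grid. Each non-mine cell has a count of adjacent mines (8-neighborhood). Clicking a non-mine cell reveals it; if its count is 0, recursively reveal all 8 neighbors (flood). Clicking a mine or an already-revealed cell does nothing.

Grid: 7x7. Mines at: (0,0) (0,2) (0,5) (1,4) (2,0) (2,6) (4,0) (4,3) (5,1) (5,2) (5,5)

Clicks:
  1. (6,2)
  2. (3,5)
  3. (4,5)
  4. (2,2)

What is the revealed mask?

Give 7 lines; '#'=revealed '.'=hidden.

Click 1 (6,2) count=2: revealed 1 new [(6,2)] -> total=1
Click 2 (3,5) count=1: revealed 1 new [(3,5)] -> total=2
Click 3 (4,5) count=1: revealed 1 new [(4,5)] -> total=3
Click 4 (2,2) count=0: revealed 9 new [(1,1) (1,2) (1,3) (2,1) (2,2) (2,3) (3,1) (3,2) (3,3)] -> total=12

Answer: .......
.###...
.###...
.###.#.
.....#.
.......
..#....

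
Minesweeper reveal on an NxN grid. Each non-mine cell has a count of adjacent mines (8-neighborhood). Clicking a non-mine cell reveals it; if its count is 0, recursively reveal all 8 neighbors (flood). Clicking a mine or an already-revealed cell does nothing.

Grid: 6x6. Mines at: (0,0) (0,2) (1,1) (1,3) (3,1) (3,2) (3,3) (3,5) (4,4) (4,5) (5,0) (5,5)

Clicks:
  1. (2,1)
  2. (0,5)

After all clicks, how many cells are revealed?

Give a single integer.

Click 1 (2,1) count=3: revealed 1 new [(2,1)] -> total=1
Click 2 (0,5) count=0: revealed 6 new [(0,4) (0,5) (1,4) (1,5) (2,4) (2,5)] -> total=7

Answer: 7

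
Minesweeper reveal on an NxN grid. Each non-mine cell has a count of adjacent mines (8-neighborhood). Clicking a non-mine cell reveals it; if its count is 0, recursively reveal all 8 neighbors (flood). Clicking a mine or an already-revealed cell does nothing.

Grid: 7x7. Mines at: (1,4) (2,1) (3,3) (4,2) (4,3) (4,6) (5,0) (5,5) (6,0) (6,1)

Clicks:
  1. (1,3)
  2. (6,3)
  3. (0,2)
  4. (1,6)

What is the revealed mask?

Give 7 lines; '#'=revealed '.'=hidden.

Click 1 (1,3) count=1: revealed 1 new [(1,3)] -> total=1
Click 2 (6,3) count=0: revealed 6 new [(5,2) (5,3) (5,4) (6,2) (6,3) (6,4)] -> total=7
Click 3 (0,2) count=0: revealed 7 new [(0,0) (0,1) (0,2) (0,3) (1,0) (1,1) (1,2)] -> total=14
Click 4 (1,6) count=0: revealed 8 new [(0,5) (0,6) (1,5) (1,6) (2,5) (2,6) (3,5) (3,6)] -> total=22

Answer: ####.##
####.##
.....##
.....##
.......
..###..
..###..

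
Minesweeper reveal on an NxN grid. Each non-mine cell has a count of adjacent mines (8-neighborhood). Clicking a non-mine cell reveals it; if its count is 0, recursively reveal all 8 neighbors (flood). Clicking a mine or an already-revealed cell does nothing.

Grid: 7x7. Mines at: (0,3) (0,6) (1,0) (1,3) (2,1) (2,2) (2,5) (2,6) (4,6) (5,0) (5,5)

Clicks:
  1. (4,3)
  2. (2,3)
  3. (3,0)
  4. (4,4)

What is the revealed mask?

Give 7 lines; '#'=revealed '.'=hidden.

Answer: .......
.......
...#...
#####..
.####..
.####..
.####..

Derivation:
Click 1 (4,3) count=0: revealed 16 new [(3,1) (3,2) (3,3) (3,4) (4,1) (4,2) (4,3) (4,4) (5,1) (5,2) (5,3) (5,4) (6,1) (6,2) (6,3) (6,4)] -> total=16
Click 2 (2,3) count=2: revealed 1 new [(2,3)] -> total=17
Click 3 (3,0) count=1: revealed 1 new [(3,0)] -> total=18
Click 4 (4,4) count=1: revealed 0 new [(none)] -> total=18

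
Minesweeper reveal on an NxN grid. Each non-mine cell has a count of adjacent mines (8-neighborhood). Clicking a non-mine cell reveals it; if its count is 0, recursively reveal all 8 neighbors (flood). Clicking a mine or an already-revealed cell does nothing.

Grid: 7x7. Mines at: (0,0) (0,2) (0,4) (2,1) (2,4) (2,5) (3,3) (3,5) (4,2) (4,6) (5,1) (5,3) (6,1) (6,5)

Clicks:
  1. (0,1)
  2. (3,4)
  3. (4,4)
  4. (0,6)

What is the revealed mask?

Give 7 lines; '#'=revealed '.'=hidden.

Click 1 (0,1) count=2: revealed 1 new [(0,1)] -> total=1
Click 2 (3,4) count=4: revealed 1 new [(3,4)] -> total=2
Click 3 (4,4) count=3: revealed 1 new [(4,4)] -> total=3
Click 4 (0,6) count=0: revealed 4 new [(0,5) (0,6) (1,5) (1,6)] -> total=7

Answer: .#...##
.....##
.......
....#..
....#..
.......
.......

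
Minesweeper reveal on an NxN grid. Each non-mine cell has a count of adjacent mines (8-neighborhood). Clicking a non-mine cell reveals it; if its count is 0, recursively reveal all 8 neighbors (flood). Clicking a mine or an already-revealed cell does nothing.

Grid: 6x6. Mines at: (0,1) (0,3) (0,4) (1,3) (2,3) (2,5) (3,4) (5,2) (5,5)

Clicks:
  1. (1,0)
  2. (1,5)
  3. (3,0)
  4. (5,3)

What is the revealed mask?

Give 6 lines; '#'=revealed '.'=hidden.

Answer: ......
###..#
###...
###...
###...
##.#..

Derivation:
Click 1 (1,0) count=1: revealed 1 new [(1,0)] -> total=1
Click 2 (1,5) count=2: revealed 1 new [(1,5)] -> total=2
Click 3 (3,0) count=0: revealed 13 new [(1,1) (1,2) (2,0) (2,1) (2,2) (3,0) (3,1) (3,2) (4,0) (4,1) (4,2) (5,0) (5,1)] -> total=15
Click 4 (5,3) count=1: revealed 1 new [(5,3)] -> total=16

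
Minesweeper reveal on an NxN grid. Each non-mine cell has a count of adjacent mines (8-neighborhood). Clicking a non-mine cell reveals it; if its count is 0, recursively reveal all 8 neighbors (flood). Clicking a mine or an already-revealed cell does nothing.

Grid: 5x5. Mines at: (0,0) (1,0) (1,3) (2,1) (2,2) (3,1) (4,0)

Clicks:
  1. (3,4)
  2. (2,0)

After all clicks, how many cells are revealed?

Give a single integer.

Answer: 9

Derivation:
Click 1 (3,4) count=0: revealed 8 new [(2,3) (2,4) (3,2) (3,3) (3,4) (4,2) (4,3) (4,4)] -> total=8
Click 2 (2,0) count=3: revealed 1 new [(2,0)] -> total=9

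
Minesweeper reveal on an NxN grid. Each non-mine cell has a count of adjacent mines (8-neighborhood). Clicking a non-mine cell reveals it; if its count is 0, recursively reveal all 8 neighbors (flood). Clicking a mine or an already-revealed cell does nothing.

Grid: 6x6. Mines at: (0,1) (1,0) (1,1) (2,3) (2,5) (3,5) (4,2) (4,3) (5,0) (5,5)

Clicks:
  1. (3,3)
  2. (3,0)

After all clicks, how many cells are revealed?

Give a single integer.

Click 1 (3,3) count=3: revealed 1 new [(3,3)] -> total=1
Click 2 (3,0) count=0: revealed 6 new [(2,0) (2,1) (3,0) (3,1) (4,0) (4,1)] -> total=7

Answer: 7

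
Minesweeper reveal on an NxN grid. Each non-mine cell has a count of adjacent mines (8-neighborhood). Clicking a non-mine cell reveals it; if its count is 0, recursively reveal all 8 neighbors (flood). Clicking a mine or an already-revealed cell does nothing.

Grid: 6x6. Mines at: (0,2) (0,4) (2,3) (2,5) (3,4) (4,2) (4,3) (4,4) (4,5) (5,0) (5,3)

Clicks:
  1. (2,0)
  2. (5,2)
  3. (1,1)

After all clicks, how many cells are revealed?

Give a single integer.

Click 1 (2,0) count=0: revealed 13 new [(0,0) (0,1) (1,0) (1,1) (1,2) (2,0) (2,1) (2,2) (3,0) (3,1) (3,2) (4,0) (4,1)] -> total=13
Click 2 (5,2) count=3: revealed 1 new [(5,2)] -> total=14
Click 3 (1,1) count=1: revealed 0 new [(none)] -> total=14

Answer: 14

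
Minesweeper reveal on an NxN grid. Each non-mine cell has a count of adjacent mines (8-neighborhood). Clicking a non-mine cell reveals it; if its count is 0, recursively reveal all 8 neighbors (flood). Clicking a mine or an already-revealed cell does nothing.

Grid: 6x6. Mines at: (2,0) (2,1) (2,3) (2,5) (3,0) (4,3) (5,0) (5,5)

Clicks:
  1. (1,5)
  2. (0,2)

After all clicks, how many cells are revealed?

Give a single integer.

Click 1 (1,5) count=1: revealed 1 new [(1,5)] -> total=1
Click 2 (0,2) count=0: revealed 11 new [(0,0) (0,1) (0,2) (0,3) (0,4) (0,5) (1,0) (1,1) (1,2) (1,3) (1,4)] -> total=12

Answer: 12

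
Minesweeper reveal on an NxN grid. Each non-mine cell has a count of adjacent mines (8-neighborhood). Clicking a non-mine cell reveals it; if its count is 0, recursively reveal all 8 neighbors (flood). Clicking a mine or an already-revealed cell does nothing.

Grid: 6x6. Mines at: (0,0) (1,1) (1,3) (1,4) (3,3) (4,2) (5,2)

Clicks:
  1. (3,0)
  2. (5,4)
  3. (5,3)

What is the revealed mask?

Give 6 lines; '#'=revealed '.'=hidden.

Answer: ......
......
##..##
##..##
##.###
##.###

Derivation:
Click 1 (3,0) count=0: revealed 8 new [(2,0) (2,1) (3,0) (3,1) (4,0) (4,1) (5,0) (5,1)] -> total=8
Click 2 (5,4) count=0: revealed 10 new [(2,4) (2,5) (3,4) (3,5) (4,3) (4,4) (4,5) (5,3) (5,4) (5,5)] -> total=18
Click 3 (5,3) count=2: revealed 0 new [(none)] -> total=18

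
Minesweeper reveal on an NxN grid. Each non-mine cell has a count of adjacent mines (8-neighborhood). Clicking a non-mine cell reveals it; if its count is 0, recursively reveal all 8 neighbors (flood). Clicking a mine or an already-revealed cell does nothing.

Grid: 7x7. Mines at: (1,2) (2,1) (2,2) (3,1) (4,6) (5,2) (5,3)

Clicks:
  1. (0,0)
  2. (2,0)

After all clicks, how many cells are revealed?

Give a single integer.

Answer: 5

Derivation:
Click 1 (0,0) count=0: revealed 4 new [(0,0) (0,1) (1,0) (1,1)] -> total=4
Click 2 (2,0) count=2: revealed 1 new [(2,0)] -> total=5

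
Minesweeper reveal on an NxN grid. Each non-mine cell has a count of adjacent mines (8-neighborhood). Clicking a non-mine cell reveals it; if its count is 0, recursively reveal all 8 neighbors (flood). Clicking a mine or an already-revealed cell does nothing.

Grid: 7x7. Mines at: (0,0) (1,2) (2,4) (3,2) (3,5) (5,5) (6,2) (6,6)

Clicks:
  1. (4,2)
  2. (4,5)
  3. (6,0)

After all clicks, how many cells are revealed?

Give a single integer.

Answer: 14

Derivation:
Click 1 (4,2) count=1: revealed 1 new [(4,2)] -> total=1
Click 2 (4,5) count=2: revealed 1 new [(4,5)] -> total=2
Click 3 (6,0) count=0: revealed 12 new [(1,0) (1,1) (2,0) (2,1) (3,0) (3,1) (4,0) (4,1) (5,0) (5,1) (6,0) (6,1)] -> total=14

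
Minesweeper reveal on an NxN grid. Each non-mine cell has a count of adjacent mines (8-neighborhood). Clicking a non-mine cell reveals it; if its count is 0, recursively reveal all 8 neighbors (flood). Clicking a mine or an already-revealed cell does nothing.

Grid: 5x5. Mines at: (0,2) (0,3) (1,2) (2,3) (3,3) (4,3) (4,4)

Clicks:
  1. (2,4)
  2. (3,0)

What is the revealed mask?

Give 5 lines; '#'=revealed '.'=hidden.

Click 1 (2,4) count=2: revealed 1 new [(2,4)] -> total=1
Click 2 (3,0) count=0: revealed 13 new [(0,0) (0,1) (1,0) (1,1) (2,0) (2,1) (2,2) (3,0) (3,1) (3,2) (4,0) (4,1) (4,2)] -> total=14

Answer: ##...
##...
###.#
###..
###..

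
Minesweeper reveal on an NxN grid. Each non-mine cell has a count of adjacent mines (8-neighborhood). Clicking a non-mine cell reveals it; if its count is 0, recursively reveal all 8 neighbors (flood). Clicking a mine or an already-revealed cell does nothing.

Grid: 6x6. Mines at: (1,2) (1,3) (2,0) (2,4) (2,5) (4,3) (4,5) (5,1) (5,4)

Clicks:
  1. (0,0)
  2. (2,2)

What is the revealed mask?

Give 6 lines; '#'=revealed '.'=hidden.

Click 1 (0,0) count=0: revealed 4 new [(0,0) (0,1) (1,0) (1,1)] -> total=4
Click 2 (2,2) count=2: revealed 1 new [(2,2)] -> total=5

Answer: ##....
##....
..#...
......
......
......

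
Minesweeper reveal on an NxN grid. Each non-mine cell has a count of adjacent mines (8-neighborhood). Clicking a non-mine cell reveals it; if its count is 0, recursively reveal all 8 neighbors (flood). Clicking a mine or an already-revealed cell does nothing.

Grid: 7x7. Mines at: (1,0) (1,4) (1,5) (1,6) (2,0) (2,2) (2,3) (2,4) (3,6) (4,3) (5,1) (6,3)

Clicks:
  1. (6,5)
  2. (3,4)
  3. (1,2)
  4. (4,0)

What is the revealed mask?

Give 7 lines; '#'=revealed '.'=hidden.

Answer: .......
..#....
.......
....#..
#...###
....###
....###

Derivation:
Click 1 (6,5) count=0: revealed 9 new [(4,4) (4,5) (4,6) (5,4) (5,5) (5,6) (6,4) (6,5) (6,6)] -> total=9
Click 2 (3,4) count=3: revealed 1 new [(3,4)] -> total=10
Click 3 (1,2) count=2: revealed 1 new [(1,2)] -> total=11
Click 4 (4,0) count=1: revealed 1 new [(4,0)] -> total=12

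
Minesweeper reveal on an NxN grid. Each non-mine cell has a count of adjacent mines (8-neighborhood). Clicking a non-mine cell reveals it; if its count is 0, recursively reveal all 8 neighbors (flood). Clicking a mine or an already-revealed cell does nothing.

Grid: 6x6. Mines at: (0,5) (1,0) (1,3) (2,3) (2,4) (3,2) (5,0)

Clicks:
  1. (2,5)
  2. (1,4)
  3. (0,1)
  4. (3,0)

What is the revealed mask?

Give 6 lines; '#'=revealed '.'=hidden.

Click 1 (2,5) count=1: revealed 1 new [(2,5)] -> total=1
Click 2 (1,4) count=4: revealed 1 new [(1,4)] -> total=2
Click 3 (0,1) count=1: revealed 1 new [(0,1)] -> total=3
Click 4 (3,0) count=0: revealed 6 new [(2,0) (2,1) (3,0) (3,1) (4,0) (4,1)] -> total=9

Answer: .#....
....#.
##...#
##....
##....
......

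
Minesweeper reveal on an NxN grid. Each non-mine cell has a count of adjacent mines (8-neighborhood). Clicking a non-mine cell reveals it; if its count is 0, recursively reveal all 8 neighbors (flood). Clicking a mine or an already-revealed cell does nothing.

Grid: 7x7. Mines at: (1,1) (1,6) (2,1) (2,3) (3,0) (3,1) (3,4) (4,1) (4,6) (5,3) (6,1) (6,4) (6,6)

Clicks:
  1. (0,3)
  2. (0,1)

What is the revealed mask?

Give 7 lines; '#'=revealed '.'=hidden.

Answer: .#####.
..####.
.......
.......
.......
.......
.......

Derivation:
Click 1 (0,3) count=0: revealed 8 new [(0,2) (0,3) (0,4) (0,5) (1,2) (1,3) (1,4) (1,5)] -> total=8
Click 2 (0,1) count=1: revealed 1 new [(0,1)] -> total=9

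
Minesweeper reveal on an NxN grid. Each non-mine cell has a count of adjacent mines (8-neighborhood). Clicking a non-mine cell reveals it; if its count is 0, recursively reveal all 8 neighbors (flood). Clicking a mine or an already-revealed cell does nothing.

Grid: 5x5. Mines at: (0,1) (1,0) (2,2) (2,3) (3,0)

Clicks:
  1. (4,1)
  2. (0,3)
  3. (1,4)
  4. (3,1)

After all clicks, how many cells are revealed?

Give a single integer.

Click 1 (4,1) count=1: revealed 1 new [(4,1)] -> total=1
Click 2 (0,3) count=0: revealed 6 new [(0,2) (0,3) (0,4) (1,2) (1,3) (1,4)] -> total=7
Click 3 (1,4) count=1: revealed 0 new [(none)] -> total=7
Click 4 (3,1) count=2: revealed 1 new [(3,1)] -> total=8

Answer: 8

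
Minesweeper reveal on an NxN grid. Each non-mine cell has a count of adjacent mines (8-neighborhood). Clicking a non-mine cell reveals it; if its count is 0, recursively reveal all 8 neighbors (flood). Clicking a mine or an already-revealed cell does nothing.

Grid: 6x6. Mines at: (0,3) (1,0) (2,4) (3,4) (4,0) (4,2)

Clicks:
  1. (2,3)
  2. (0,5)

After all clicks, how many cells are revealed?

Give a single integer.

Click 1 (2,3) count=2: revealed 1 new [(2,3)] -> total=1
Click 2 (0,5) count=0: revealed 4 new [(0,4) (0,5) (1,4) (1,5)] -> total=5

Answer: 5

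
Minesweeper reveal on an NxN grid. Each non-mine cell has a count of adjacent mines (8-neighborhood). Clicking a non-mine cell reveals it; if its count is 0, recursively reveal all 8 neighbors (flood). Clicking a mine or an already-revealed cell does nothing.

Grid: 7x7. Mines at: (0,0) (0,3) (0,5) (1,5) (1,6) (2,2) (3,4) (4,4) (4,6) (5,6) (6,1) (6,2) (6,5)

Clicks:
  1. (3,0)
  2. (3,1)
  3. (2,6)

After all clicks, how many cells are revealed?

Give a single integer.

Click 1 (3,0) count=0: revealed 16 new [(1,0) (1,1) (2,0) (2,1) (3,0) (3,1) (3,2) (3,3) (4,0) (4,1) (4,2) (4,3) (5,0) (5,1) (5,2) (5,3)] -> total=16
Click 2 (3,1) count=1: revealed 0 new [(none)] -> total=16
Click 3 (2,6) count=2: revealed 1 new [(2,6)] -> total=17

Answer: 17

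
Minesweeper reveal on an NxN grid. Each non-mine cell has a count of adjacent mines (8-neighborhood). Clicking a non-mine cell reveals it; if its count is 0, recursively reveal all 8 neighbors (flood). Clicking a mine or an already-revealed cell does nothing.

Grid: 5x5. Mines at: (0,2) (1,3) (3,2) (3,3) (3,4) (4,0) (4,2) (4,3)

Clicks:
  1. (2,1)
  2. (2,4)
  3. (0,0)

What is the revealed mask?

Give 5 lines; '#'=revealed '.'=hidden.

Answer: ##...
##...
##..#
##...
.....

Derivation:
Click 1 (2,1) count=1: revealed 1 new [(2,1)] -> total=1
Click 2 (2,4) count=3: revealed 1 new [(2,4)] -> total=2
Click 3 (0,0) count=0: revealed 7 new [(0,0) (0,1) (1,0) (1,1) (2,0) (3,0) (3,1)] -> total=9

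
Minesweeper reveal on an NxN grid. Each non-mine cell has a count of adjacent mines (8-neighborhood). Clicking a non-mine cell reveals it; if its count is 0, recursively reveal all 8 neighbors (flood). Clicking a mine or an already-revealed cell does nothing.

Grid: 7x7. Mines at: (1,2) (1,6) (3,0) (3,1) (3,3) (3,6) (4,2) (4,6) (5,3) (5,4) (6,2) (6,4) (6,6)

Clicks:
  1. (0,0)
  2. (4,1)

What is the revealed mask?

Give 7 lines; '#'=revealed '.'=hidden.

Answer: ##.....
##.....
##.....
.......
.#.....
.......
.......

Derivation:
Click 1 (0,0) count=0: revealed 6 new [(0,0) (0,1) (1,0) (1,1) (2,0) (2,1)] -> total=6
Click 2 (4,1) count=3: revealed 1 new [(4,1)] -> total=7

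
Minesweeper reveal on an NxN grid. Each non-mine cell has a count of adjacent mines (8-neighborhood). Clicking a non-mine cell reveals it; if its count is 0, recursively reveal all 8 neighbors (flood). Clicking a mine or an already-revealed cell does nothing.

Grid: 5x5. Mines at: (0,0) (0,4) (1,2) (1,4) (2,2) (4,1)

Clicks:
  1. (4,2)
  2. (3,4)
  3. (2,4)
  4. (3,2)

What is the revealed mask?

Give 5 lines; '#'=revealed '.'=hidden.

Answer: .....
.....
...##
..###
..###

Derivation:
Click 1 (4,2) count=1: revealed 1 new [(4,2)] -> total=1
Click 2 (3,4) count=0: revealed 7 new [(2,3) (2,4) (3,2) (3,3) (3,4) (4,3) (4,4)] -> total=8
Click 3 (2,4) count=1: revealed 0 new [(none)] -> total=8
Click 4 (3,2) count=2: revealed 0 new [(none)] -> total=8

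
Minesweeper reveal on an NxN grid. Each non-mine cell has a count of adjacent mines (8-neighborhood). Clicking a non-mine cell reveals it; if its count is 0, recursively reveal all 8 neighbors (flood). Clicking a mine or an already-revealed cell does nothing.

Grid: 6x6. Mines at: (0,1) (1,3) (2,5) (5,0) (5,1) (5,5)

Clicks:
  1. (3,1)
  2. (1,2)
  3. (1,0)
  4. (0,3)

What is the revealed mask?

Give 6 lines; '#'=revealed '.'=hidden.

Click 1 (3,1) count=0: revealed 21 new [(1,0) (1,1) (1,2) (2,0) (2,1) (2,2) (2,3) (2,4) (3,0) (3,1) (3,2) (3,3) (3,4) (4,0) (4,1) (4,2) (4,3) (4,4) (5,2) (5,3) (5,4)] -> total=21
Click 2 (1,2) count=2: revealed 0 new [(none)] -> total=21
Click 3 (1,0) count=1: revealed 0 new [(none)] -> total=21
Click 4 (0,3) count=1: revealed 1 new [(0,3)] -> total=22

Answer: ...#..
###...
#####.
#####.
#####.
..###.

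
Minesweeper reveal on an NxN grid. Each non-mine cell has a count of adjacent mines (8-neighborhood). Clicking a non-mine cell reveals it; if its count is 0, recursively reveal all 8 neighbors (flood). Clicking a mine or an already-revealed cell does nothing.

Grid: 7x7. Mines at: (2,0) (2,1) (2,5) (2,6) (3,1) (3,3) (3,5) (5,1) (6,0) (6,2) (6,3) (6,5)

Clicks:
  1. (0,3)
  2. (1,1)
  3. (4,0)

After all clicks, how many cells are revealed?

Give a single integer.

Click 1 (0,3) count=0: revealed 17 new [(0,0) (0,1) (0,2) (0,3) (0,4) (0,5) (0,6) (1,0) (1,1) (1,2) (1,3) (1,4) (1,5) (1,6) (2,2) (2,3) (2,4)] -> total=17
Click 2 (1,1) count=2: revealed 0 new [(none)] -> total=17
Click 3 (4,0) count=2: revealed 1 new [(4,0)] -> total=18

Answer: 18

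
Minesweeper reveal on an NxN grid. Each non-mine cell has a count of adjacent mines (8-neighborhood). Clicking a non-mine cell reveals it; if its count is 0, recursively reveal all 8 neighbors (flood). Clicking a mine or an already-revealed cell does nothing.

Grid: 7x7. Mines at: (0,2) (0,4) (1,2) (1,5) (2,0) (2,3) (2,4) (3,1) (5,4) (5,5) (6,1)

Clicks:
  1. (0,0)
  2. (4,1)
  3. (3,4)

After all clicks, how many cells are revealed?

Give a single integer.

Answer: 6

Derivation:
Click 1 (0,0) count=0: revealed 4 new [(0,0) (0,1) (1,0) (1,1)] -> total=4
Click 2 (4,1) count=1: revealed 1 new [(4,1)] -> total=5
Click 3 (3,4) count=2: revealed 1 new [(3,4)] -> total=6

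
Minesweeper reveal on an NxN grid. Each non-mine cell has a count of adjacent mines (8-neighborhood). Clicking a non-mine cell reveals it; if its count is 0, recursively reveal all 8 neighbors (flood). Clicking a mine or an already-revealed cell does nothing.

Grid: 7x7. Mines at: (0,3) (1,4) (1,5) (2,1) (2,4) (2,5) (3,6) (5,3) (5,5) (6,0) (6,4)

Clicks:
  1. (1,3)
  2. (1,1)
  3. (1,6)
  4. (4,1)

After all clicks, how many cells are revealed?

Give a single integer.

Click 1 (1,3) count=3: revealed 1 new [(1,3)] -> total=1
Click 2 (1,1) count=1: revealed 1 new [(1,1)] -> total=2
Click 3 (1,6) count=2: revealed 1 new [(1,6)] -> total=3
Click 4 (4,1) count=0: revealed 9 new [(3,0) (3,1) (3,2) (4,0) (4,1) (4,2) (5,0) (5,1) (5,2)] -> total=12

Answer: 12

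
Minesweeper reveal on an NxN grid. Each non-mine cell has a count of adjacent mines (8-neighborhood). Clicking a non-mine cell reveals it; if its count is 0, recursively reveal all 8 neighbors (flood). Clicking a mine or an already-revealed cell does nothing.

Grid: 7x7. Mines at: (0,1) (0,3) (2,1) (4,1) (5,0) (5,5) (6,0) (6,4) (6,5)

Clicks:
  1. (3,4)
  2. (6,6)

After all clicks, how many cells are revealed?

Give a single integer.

Answer: 27

Derivation:
Click 1 (3,4) count=0: revealed 26 new [(0,4) (0,5) (0,6) (1,2) (1,3) (1,4) (1,5) (1,6) (2,2) (2,3) (2,4) (2,5) (2,6) (3,2) (3,3) (3,4) (3,5) (3,6) (4,2) (4,3) (4,4) (4,5) (4,6) (5,2) (5,3) (5,4)] -> total=26
Click 2 (6,6) count=2: revealed 1 new [(6,6)] -> total=27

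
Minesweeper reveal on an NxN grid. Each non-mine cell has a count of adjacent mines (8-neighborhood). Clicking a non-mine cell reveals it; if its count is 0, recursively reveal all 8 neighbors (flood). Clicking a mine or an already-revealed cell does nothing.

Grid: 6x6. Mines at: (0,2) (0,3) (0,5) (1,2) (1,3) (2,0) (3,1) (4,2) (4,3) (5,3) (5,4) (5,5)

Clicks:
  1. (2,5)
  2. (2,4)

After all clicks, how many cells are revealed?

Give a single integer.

Answer: 8

Derivation:
Click 1 (2,5) count=0: revealed 8 new [(1,4) (1,5) (2,4) (2,5) (3,4) (3,5) (4,4) (4,5)] -> total=8
Click 2 (2,4) count=1: revealed 0 new [(none)] -> total=8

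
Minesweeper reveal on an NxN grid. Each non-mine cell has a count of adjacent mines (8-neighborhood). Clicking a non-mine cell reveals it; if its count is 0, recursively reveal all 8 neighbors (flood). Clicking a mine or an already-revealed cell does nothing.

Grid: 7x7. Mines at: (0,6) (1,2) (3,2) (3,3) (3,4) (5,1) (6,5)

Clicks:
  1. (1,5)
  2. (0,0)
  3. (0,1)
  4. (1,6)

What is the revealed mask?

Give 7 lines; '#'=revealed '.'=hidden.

Answer: ##.....
##...##
##.....
##.....
##.....
.......
.......

Derivation:
Click 1 (1,5) count=1: revealed 1 new [(1,5)] -> total=1
Click 2 (0,0) count=0: revealed 10 new [(0,0) (0,1) (1,0) (1,1) (2,0) (2,1) (3,0) (3,1) (4,0) (4,1)] -> total=11
Click 3 (0,1) count=1: revealed 0 new [(none)] -> total=11
Click 4 (1,6) count=1: revealed 1 new [(1,6)] -> total=12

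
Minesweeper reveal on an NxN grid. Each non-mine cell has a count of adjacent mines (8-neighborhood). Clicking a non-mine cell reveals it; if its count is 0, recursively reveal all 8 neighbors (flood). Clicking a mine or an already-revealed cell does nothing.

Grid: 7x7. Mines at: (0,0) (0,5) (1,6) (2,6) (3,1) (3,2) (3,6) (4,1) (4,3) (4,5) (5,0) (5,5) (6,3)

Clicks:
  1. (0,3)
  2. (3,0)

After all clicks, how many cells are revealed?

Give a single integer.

Click 1 (0,3) count=0: revealed 17 new [(0,1) (0,2) (0,3) (0,4) (1,1) (1,2) (1,3) (1,4) (1,5) (2,1) (2,2) (2,3) (2,4) (2,5) (3,3) (3,4) (3,5)] -> total=17
Click 2 (3,0) count=2: revealed 1 new [(3,0)] -> total=18

Answer: 18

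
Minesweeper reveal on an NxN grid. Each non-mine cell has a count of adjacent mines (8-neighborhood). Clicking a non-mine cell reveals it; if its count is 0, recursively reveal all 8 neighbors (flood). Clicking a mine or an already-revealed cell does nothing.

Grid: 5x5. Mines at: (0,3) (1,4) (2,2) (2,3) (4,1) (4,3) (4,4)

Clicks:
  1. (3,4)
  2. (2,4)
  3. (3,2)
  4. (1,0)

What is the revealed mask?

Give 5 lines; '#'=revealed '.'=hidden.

Click 1 (3,4) count=3: revealed 1 new [(3,4)] -> total=1
Click 2 (2,4) count=2: revealed 1 new [(2,4)] -> total=2
Click 3 (3,2) count=4: revealed 1 new [(3,2)] -> total=3
Click 4 (1,0) count=0: revealed 10 new [(0,0) (0,1) (0,2) (1,0) (1,1) (1,2) (2,0) (2,1) (3,0) (3,1)] -> total=13

Answer: ###..
###..
##..#
###.#
.....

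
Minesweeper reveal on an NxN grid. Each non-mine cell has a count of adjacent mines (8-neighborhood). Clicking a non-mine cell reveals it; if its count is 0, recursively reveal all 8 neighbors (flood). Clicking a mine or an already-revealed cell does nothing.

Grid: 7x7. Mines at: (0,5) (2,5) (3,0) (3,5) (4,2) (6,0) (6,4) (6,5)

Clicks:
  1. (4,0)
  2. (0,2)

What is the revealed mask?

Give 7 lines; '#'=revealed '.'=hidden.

Answer: #####..
#####..
#####..
.####..
#......
.......
.......

Derivation:
Click 1 (4,0) count=1: revealed 1 new [(4,0)] -> total=1
Click 2 (0,2) count=0: revealed 19 new [(0,0) (0,1) (0,2) (0,3) (0,4) (1,0) (1,1) (1,2) (1,3) (1,4) (2,0) (2,1) (2,2) (2,3) (2,4) (3,1) (3,2) (3,3) (3,4)] -> total=20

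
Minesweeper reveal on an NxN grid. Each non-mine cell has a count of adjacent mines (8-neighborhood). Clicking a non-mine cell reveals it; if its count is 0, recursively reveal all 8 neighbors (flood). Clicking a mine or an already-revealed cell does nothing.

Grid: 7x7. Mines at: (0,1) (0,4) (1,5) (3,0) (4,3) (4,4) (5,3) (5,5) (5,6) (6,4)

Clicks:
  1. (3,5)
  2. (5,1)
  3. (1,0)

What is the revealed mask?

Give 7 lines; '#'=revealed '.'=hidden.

Answer: .......
#......
.......
.....#.
###....
###....
###....

Derivation:
Click 1 (3,5) count=1: revealed 1 new [(3,5)] -> total=1
Click 2 (5,1) count=0: revealed 9 new [(4,0) (4,1) (4,2) (5,0) (5,1) (5,2) (6,0) (6,1) (6,2)] -> total=10
Click 3 (1,0) count=1: revealed 1 new [(1,0)] -> total=11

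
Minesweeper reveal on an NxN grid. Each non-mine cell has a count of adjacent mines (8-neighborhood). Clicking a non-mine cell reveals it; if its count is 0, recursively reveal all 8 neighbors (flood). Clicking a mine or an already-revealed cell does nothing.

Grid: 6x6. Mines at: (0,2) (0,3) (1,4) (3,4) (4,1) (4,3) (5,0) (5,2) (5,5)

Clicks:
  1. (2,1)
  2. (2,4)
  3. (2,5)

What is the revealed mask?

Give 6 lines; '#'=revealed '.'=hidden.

Click 1 (2,1) count=0: revealed 14 new [(0,0) (0,1) (1,0) (1,1) (1,2) (1,3) (2,0) (2,1) (2,2) (2,3) (3,0) (3,1) (3,2) (3,3)] -> total=14
Click 2 (2,4) count=2: revealed 1 new [(2,4)] -> total=15
Click 3 (2,5) count=2: revealed 1 new [(2,5)] -> total=16

Answer: ##....
####..
######
####..
......
......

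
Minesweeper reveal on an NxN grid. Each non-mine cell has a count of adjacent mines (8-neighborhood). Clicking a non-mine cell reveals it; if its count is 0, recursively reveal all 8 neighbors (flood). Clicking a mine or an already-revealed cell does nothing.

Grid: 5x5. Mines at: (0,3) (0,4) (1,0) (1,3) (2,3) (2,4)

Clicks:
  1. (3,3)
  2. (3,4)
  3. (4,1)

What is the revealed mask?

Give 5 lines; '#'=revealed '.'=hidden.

Click 1 (3,3) count=2: revealed 1 new [(3,3)] -> total=1
Click 2 (3,4) count=2: revealed 1 new [(3,4)] -> total=2
Click 3 (4,1) count=0: revealed 11 new [(2,0) (2,1) (2,2) (3,0) (3,1) (3,2) (4,0) (4,1) (4,2) (4,3) (4,4)] -> total=13

Answer: .....
.....
###..
#####
#####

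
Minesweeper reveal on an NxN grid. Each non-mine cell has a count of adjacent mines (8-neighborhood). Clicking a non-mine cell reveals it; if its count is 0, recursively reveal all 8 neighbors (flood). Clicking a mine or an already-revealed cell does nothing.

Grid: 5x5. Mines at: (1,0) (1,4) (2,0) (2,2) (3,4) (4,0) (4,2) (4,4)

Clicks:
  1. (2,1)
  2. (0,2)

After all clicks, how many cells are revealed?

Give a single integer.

Answer: 7

Derivation:
Click 1 (2,1) count=3: revealed 1 new [(2,1)] -> total=1
Click 2 (0,2) count=0: revealed 6 new [(0,1) (0,2) (0,3) (1,1) (1,2) (1,3)] -> total=7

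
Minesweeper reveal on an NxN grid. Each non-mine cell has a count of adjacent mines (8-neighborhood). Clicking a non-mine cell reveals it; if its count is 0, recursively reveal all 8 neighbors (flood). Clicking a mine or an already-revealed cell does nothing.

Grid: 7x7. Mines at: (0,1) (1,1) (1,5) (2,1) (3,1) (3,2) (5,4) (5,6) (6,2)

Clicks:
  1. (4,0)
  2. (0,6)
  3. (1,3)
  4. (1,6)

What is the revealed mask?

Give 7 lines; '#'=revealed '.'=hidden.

Answer: ..###.#
..###.#
..###..
.......
#......
.......
.......

Derivation:
Click 1 (4,0) count=1: revealed 1 new [(4,0)] -> total=1
Click 2 (0,6) count=1: revealed 1 new [(0,6)] -> total=2
Click 3 (1,3) count=0: revealed 9 new [(0,2) (0,3) (0,4) (1,2) (1,3) (1,4) (2,2) (2,3) (2,4)] -> total=11
Click 4 (1,6) count=1: revealed 1 new [(1,6)] -> total=12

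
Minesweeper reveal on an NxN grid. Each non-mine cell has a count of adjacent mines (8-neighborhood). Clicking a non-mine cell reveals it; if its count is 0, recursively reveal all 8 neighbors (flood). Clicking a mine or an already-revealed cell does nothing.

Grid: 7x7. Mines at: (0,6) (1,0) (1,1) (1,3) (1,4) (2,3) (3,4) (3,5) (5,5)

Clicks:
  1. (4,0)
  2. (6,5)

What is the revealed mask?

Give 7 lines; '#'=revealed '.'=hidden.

Answer: .......
.......
###....
####...
#####..
#####..
######.

Derivation:
Click 1 (4,0) count=0: revealed 22 new [(2,0) (2,1) (2,2) (3,0) (3,1) (3,2) (3,3) (4,0) (4,1) (4,2) (4,3) (4,4) (5,0) (5,1) (5,2) (5,3) (5,4) (6,0) (6,1) (6,2) (6,3) (6,4)] -> total=22
Click 2 (6,5) count=1: revealed 1 new [(6,5)] -> total=23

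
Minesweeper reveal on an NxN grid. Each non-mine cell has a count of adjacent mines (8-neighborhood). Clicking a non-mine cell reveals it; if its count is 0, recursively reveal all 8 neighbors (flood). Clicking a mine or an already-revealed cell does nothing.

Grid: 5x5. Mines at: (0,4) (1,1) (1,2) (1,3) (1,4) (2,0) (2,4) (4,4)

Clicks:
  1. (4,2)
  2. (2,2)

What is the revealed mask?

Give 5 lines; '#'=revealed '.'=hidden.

Answer: .....
.....
.###.
####.
####.

Derivation:
Click 1 (4,2) count=0: revealed 11 new [(2,1) (2,2) (2,3) (3,0) (3,1) (3,2) (3,3) (4,0) (4,1) (4,2) (4,3)] -> total=11
Click 2 (2,2) count=3: revealed 0 new [(none)] -> total=11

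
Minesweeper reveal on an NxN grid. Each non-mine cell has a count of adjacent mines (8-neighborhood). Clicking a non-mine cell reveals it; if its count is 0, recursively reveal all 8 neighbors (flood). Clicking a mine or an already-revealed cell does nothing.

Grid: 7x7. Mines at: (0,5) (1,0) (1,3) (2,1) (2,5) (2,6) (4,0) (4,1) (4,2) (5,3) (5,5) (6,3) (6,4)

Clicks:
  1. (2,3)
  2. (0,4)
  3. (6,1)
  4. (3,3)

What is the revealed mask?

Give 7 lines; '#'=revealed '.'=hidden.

Click 1 (2,3) count=1: revealed 1 new [(2,3)] -> total=1
Click 2 (0,4) count=2: revealed 1 new [(0,4)] -> total=2
Click 3 (6,1) count=0: revealed 6 new [(5,0) (5,1) (5,2) (6,0) (6,1) (6,2)] -> total=8
Click 4 (3,3) count=1: revealed 1 new [(3,3)] -> total=9

Answer: ....#..
.......
...#...
...#...
.......
###....
###....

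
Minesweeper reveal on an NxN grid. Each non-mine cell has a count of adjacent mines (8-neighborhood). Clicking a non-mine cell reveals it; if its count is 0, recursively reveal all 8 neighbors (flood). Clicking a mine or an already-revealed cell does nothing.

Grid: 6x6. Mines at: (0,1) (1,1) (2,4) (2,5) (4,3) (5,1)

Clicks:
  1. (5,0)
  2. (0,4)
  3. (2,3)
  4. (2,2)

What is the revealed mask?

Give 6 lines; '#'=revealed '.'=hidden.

Click 1 (5,0) count=1: revealed 1 new [(5,0)] -> total=1
Click 2 (0,4) count=0: revealed 8 new [(0,2) (0,3) (0,4) (0,5) (1,2) (1,3) (1,4) (1,5)] -> total=9
Click 3 (2,3) count=1: revealed 1 new [(2,3)] -> total=10
Click 4 (2,2) count=1: revealed 1 new [(2,2)] -> total=11

Answer: ..####
..####
..##..
......
......
#.....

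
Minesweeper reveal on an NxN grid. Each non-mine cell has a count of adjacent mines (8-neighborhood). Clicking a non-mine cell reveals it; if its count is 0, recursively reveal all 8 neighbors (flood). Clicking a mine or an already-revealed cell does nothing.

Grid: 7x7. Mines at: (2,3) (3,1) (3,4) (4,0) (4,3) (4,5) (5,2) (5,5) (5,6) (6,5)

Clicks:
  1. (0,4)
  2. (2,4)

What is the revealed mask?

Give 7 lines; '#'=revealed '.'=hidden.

Answer: #######
#######
###.###
.....##
.......
.......
.......

Derivation:
Click 1 (0,4) count=0: revealed 22 new [(0,0) (0,1) (0,2) (0,3) (0,4) (0,5) (0,6) (1,0) (1,1) (1,2) (1,3) (1,4) (1,5) (1,6) (2,0) (2,1) (2,2) (2,4) (2,5) (2,6) (3,5) (3,6)] -> total=22
Click 2 (2,4) count=2: revealed 0 new [(none)] -> total=22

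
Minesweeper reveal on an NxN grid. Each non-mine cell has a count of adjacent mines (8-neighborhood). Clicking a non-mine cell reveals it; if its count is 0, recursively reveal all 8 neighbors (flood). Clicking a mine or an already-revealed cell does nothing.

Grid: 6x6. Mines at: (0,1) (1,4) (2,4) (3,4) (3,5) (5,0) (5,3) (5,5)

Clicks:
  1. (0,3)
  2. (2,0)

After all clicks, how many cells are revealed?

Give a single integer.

Click 1 (0,3) count=1: revealed 1 new [(0,3)] -> total=1
Click 2 (2,0) count=0: revealed 16 new [(1,0) (1,1) (1,2) (1,3) (2,0) (2,1) (2,2) (2,3) (3,0) (3,1) (3,2) (3,3) (4,0) (4,1) (4,2) (4,3)] -> total=17

Answer: 17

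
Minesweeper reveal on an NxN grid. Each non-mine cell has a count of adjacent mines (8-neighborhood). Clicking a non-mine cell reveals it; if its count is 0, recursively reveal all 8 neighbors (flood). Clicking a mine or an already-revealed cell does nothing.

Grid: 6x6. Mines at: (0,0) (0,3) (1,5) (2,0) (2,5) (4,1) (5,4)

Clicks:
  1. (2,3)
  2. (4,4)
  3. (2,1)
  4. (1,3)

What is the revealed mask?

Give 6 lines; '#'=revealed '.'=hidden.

Answer: ......
.####.
.####.
.####.
..###.
......

Derivation:
Click 1 (2,3) count=0: revealed 15 new [(1,1) (1,2) (1,3) (1,4) (2,1) (2,2) (2,3) (2,4) (3,1) (3,2) (3,3) (3,4) (4,2) (4,3) (4,4)] -> total=15
Click 2 (4,4) count=1: revealed 0 new [(none)] -> total=15
Click 3 (2,1) count=1: revealed 0 new [(none)] -> total=15
Click 4 (1,3) count=1: revealed 0 new [(none)] -> total=15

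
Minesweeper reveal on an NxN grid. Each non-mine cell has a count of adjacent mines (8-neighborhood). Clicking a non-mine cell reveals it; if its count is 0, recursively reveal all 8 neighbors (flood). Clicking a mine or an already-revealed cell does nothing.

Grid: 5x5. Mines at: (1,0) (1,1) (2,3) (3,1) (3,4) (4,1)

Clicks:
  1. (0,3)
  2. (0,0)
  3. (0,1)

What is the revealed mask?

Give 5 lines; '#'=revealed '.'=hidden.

Click 1 (0,3) count=0: revealed 6 new [(0,2) (0,3) (0,4) (1,2) (1,3) (1,4)] -> total=6
Click 2 (0,0) count=2: revealed 1 new [(0,0)] -> total=7
Click 3 (0,1) count=2: revealed 1 new [(0,1)] -> total=8

Answer: #####
..###
.....
.....
.....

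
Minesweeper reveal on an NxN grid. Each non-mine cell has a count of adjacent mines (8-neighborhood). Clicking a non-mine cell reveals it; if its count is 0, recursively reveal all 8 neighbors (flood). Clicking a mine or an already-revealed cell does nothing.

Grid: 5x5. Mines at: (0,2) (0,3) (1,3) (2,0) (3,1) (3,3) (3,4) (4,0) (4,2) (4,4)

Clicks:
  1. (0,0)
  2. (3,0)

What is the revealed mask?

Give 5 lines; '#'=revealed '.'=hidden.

Click 1 (0,0) count=0: revealed 4 new [(0,0) (0,1) (1,0) (1,1)] -> total=4
Click 2 (3,0) count=3: revealed 1 new [(3,0)] -> total=5

Answer: ##...
##...
.....
#....
.....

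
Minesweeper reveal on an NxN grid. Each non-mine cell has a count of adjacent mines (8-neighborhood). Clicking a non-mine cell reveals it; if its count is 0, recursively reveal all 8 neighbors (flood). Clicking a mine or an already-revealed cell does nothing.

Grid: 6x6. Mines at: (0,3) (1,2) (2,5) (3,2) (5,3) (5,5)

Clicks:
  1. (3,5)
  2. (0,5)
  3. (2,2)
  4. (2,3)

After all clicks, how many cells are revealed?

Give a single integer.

Click 1 (3,5) count=1: revealed 1 new [(3,5)] -> total=1
Click 2 (0,5) count=0: revealed 4 new [(0,4) (0,5) (1,4) (1,5)] -> total=5
Click 3 (2,2) count=2: revealed 1 new [(2,2)] -> total=6
Click 4 (2,3) count=2: revealed 1 new [(2,3)] -> total=7

Answer: 7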